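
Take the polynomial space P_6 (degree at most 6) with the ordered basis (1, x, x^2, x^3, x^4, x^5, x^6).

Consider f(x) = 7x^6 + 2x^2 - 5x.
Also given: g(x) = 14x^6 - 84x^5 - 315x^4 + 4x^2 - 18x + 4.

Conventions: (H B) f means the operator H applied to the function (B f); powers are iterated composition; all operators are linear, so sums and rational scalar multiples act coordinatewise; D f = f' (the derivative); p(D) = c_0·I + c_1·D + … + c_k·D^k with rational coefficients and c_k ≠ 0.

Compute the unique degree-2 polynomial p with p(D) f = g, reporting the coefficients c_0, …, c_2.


p(D) = 2·I − 2·D − (3/2)·D^2, i.e. c_0 = 2, c_1 = -2, c_2 = -3/2

D^0 f = 7x^6 + 2x^2 - 5x
D^1 f = 42x^5 + 4x - 5
D^2 f = 210x^4 + 4
matching coefficients of g against c_0 f + c_1 Df + … from the top degree down determines the c_i
solution: c_0 = 2, c_1 = -2, c_2 = -3/2


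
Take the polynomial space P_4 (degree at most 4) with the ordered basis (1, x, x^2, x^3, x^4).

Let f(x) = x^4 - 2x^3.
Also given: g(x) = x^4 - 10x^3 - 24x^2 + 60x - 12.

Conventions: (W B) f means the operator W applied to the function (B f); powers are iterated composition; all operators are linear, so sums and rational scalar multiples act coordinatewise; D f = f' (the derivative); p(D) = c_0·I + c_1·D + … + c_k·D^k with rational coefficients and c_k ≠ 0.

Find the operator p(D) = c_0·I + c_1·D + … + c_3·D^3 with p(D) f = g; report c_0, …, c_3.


p(D) = I − 2·D − 3·D^2 + D^3, i.e. c_0 = 1, c_1 = -2, c_2 = -3, c_3 = 1

D^0 f = x^4 - 2x^3
D^1 f = 4x^3 - 6x^2
D^2 f = 12x^2 - 12x
D^3 f = 24x - 12
matching coefficients of g against c_0 f + c_1 Df + … from the top degree down determines the c_i
solution: c_0 = 1, c_1 = -2, c_2 = -3, c_3 = 1


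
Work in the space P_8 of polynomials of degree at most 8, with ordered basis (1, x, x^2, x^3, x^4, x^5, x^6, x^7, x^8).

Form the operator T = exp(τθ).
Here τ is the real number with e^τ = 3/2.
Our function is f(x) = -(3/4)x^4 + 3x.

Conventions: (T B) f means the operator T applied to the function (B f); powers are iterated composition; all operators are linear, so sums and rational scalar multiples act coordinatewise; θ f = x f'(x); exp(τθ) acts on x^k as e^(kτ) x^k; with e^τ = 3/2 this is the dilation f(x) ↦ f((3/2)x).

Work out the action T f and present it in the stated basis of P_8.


g(x) = -(243/64)x^4 + (9/2)x

exp(τθ) x^k = e^(kτ) x^k; with e^τ = 3/2 this sends x^k to (3/2)^k x^k
x ↦ 3/2 x
x^4 ↦ 81/16 x^4
applying this coordinatewise to f: exp(τθ) f = -(243/64)x^4 + (9/2)x


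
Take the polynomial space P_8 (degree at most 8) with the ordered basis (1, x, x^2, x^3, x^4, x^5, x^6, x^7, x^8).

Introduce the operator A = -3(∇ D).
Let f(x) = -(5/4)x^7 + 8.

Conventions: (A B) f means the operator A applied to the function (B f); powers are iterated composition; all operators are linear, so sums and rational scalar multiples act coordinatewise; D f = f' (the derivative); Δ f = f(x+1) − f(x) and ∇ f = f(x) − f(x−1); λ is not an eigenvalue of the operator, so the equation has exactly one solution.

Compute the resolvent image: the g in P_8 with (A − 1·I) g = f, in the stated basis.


the image equals g(x) = (5/4)x^7 - (315/2)x^5 + (1575/4)x^4 + 8925x^3 - (111825/4)x^2 - (274365/2)x + 963973/4

write g with unknown coordinates in the stated basis and equate coefficients in (A − 1·I) g = f
solving from the highest basis element down gives g = (5/4)x^7 - (315/2)x^5 + (1575/4)x^4 + 8925x^3 - (111825/4)x^2 - (274365/2)x + 963973/4
check: A g = -(315/2)x^5 + (1575/4)x^4 + 8925x^3 - (111825/4)x^2 - (274365/2)x + 964005/4
so A g − 1·g = -(5/4)x^7 + 8 = f ✓


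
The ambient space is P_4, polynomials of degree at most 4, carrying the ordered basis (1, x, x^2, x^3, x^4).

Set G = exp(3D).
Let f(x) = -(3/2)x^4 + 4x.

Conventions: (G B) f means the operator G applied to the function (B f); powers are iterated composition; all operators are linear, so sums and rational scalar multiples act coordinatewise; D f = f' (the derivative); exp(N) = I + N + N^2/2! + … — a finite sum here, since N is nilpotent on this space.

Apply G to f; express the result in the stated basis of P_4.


the result is g(x) = -(3/2)x^4 - 18x^3 - 81x^2 - 158x - 219/2

order-1 term: -18x^3 + 12
order-2 term: -81x^2
order-3 term: -162x
order-4 term: -243/2
the series for exp(3D) f terminates at order 4
exp(3D) f = -(3/2)x^4 - 18x^3 - 81x^2 - 158x - 219/2


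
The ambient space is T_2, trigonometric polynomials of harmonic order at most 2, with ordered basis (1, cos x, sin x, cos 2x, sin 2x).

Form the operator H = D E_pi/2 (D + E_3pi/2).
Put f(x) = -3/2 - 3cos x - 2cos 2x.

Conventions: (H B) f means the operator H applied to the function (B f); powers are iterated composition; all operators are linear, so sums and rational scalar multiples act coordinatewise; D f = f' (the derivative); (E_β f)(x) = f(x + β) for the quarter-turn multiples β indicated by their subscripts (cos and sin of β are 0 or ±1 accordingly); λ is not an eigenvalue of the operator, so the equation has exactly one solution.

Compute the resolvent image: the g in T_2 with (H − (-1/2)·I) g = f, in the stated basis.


write g with unknown coordinates in the stated basis and equate coefficients in (H − (-1/2)·I) g = f
solving from the highest basis element down gives g = -3 - 6cos x - (36/97)cos 2x - (16/97)sin 2x
check: H g = -(176/97)cos 2x + (8/97)sin 2x
so H g − (-1/2)·g = -3/2 - 3cos x - 2cos 2x = f ✓

g(x) = -3 - 6cos x - (36/97)cos 2x - (16/97)sin 2x


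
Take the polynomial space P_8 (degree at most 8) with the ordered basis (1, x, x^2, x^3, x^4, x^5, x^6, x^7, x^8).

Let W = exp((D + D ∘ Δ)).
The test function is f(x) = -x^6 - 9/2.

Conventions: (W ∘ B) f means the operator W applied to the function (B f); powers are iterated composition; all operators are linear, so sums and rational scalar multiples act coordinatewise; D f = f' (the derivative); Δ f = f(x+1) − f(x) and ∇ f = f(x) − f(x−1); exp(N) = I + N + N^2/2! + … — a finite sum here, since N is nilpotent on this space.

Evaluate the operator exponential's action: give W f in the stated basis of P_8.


g(x) = -x^6 - 6x^5 - 45x^4 - 200x^3 - 615x^2 - 1176x - 2123/2

order-1 term: -6x^5 - 30x^4 - 60x^3 - 60x^2 - 30x - 6
order-2 term: -15x^4 - 120x^3 - 360x^2 - 480x - 240
order-3 term: -20x^3 - 180x^2 - 540x - 540
order-4 term: -15x^2 - 120x - 240
order-5 term: -6x - 30
order-6 term: -1
the series for exp((D + D ∘ Δ)) f terminates at order 6
exp((D + D ∘ Δ)) f = -x^6 - 6x^5 - 45x^4 - 200x^3 - 615x^2 - 1176x - 2123/2


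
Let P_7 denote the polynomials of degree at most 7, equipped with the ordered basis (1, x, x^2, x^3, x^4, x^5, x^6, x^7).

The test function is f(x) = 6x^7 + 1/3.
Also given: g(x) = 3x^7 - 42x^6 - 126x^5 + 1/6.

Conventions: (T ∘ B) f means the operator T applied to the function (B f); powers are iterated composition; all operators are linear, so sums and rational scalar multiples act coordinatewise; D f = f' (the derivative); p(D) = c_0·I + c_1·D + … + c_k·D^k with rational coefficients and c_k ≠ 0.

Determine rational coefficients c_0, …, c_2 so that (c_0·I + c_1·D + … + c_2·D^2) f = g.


p(D) = (1/2)·I − D − (1/2)·D^2, i.e. c_0 = 1/2, c_1 = -1, c_2 = -1/2

D^0 f = 6x^7 + 1/3
D^1 f = 42x^6
D^2 f = 252x^5
matching coefficients of g against c_0 f + c_1 Df + … from the top degree down determines the c_i
solution: c_0 = 1/2, c_1 = -1, c_2 = -1/2


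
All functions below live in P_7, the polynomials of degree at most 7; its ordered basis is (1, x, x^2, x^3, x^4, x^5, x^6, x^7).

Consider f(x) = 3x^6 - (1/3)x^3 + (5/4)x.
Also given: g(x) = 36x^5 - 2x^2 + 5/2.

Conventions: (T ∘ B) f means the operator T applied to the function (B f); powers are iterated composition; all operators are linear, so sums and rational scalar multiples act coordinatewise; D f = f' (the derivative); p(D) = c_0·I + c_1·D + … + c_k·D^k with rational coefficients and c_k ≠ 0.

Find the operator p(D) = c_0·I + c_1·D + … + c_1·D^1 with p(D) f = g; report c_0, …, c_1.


p(D) = 2·D, i.e. c_0 = 0, c_1 = 2

D^0 f = 3x^6 - (1/3)x^3 + (5/4)x
D^1 f = 18x^5 - x^2 + 5/4
matching coefficients of g against c_0 f + c_1 Df + … from the top degree down determines the c_i
solution: c_0 = 0, c_1 = 2


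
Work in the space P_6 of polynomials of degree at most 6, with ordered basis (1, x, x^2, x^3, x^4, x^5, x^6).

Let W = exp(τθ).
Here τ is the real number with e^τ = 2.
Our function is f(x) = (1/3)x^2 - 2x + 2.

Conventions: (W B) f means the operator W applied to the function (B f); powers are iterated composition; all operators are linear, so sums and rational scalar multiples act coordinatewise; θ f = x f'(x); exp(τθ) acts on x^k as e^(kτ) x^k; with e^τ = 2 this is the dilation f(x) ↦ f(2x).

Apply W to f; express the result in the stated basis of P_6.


exp(τθ) x^k = e^(kτ) x^k; with e^τ = 2 this sends x^k to 2^k x^k
x ↦ 2 x
x^2 ↦ 4 x^2
applying this coordinatewise to f: exp(τθ) f = (4/3)x^2 - 4x + 2

g(x) = (4/3)x^2 - 4x + 2


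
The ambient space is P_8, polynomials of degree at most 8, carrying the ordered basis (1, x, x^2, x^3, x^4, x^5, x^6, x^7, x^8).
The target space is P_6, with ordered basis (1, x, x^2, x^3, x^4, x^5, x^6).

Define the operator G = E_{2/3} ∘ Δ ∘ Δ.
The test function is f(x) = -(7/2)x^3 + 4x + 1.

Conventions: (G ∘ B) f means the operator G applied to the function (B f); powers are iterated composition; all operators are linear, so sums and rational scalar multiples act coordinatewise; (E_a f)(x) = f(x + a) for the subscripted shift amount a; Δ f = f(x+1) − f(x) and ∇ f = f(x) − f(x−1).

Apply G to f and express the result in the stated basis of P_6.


Δ f = -(21/2)x^2 - (21/2)x + 1/2
Δ Δ f = -21x - 21
E_{2/3} Δ Δ f = -21x - 35

the image equals g(x) = -21x - 35


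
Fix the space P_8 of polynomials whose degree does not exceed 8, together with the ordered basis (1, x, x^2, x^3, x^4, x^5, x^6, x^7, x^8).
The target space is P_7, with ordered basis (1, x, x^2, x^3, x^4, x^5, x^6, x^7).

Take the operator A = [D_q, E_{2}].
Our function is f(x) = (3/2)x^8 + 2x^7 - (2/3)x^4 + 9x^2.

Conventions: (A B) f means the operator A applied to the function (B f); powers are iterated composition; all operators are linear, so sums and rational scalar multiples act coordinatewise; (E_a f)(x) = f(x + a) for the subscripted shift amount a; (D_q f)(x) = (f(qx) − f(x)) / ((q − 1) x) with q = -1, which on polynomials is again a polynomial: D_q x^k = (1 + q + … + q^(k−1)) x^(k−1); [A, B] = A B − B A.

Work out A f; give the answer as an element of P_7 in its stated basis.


the result is g(x) = 24x^6 - 24x^5 + 720x^4 - 320x^3 + (9968/3)x^2 - 384x + 6956/3

E_{2} f = (3/2)x^8 + 26x^7 + 196x^6 + 840x^5 + (6718/3)x^4 + (11408/3)x^3 + 4025x^2 + (7340/3)x + 1996/3
D_q E_{2} f = 26x^6 + 840x^4 + (11408/3)x^2 + 7340/3
D_q f = 2x^6
E_{2} D_q f = 2x^6 + 24x^5 + 120x^4 + 320x^3 + 480x^2 + 384x + 128
[D_q, E_{2}] f = 24x^6 - 24x^5 + 720x^4 - 320x^3 + (9968/3)x^2 - 384x + 6956/3


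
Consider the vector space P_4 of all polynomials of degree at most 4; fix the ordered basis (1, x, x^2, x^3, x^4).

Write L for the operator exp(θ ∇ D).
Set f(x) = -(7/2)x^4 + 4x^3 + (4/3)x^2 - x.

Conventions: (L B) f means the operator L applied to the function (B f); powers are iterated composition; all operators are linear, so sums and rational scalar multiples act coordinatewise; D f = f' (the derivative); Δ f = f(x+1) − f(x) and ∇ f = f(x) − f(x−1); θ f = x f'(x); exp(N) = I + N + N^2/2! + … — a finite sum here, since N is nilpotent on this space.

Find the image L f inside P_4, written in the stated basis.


the image equals g(x) = -(7/2)x^4 + 4x^3 - (248/3)x^2 + 65x

order-1 term: -84x^2 + 66x
the series for exp(θ ∇ D) f terminates at order 1
exp(θ ∇ D) f = -(7/2)x^4 + 4x^3 - (248/3)x^2 + 65x


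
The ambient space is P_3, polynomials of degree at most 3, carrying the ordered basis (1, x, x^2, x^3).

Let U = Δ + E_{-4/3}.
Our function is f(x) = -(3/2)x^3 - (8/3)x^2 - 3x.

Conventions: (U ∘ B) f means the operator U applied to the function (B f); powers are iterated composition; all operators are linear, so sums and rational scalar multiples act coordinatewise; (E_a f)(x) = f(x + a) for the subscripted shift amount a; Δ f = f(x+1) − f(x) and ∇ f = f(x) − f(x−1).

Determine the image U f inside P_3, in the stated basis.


Δ f = -(9/2)x^2 - (59/6)x - 43/6
E_{-4/3} f = -(3/2)x^3 + (10/3)x^2 - (35/9)x + 76/27
(Δ + E_{-4/3}) f = -(3/2)x^3 - (7/6)x^2 - (247/18)x - 235/54

the image equals g(x) = -(3/2)x^3 - (7/6)x^2 - (247/18)x - 235/54


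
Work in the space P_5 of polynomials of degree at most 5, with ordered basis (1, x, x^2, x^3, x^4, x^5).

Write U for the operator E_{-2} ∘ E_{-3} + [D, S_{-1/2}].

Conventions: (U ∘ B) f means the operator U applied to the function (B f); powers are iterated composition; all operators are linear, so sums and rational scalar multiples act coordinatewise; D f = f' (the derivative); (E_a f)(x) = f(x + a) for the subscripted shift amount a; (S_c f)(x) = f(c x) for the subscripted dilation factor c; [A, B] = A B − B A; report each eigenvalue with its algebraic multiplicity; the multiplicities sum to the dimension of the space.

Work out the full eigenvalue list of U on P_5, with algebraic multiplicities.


λ = 1 (multiplicity 6)

image of 1: 1
image of x: x - 13/2
image of x^2: x^2 - (17/2)x + 25
image of x^3: x^3 - (129/8)x^2 + 75x - 125
image of x^4: x^4 - (77/4)x^3 + 150x^2 - 500x + 625
image of x^5: x^5 - (815/32)x^4 + 250x^3 - 1250x^2 + 3125x - 3125
the matrix is upper triangular; its diagonal is (1, 1, 1, 1, 1, 1)
for a triangular matrix the eigenvalues are the diagonal entries, with algebraic multiplicity their repetition count


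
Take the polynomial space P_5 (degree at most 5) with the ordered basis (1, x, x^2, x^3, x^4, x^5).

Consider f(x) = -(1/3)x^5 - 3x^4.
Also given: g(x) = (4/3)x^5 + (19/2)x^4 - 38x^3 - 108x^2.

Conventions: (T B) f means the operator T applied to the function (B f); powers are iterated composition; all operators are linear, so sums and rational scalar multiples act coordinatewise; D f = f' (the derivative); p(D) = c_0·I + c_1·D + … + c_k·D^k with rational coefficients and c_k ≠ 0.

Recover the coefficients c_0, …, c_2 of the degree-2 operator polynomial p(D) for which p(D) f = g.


p(D) = -4·I + (3/2)·D + 3·D^2, i.e. c_0 = -4, c_1 = 3/2, c_2 = 3

D^0 f = -(1/3)x^5 - 3x^4
D^1 f = -(5/3)x^4 - 12x^3
D^2 f = -(20/3)x^3 - 36x^2
matching coefficients of g against c_0 f + c_1 Df + … from the top degree down determines the c_i
solution: c_0 = -4, c_1 = 3/2, c_2 = 3


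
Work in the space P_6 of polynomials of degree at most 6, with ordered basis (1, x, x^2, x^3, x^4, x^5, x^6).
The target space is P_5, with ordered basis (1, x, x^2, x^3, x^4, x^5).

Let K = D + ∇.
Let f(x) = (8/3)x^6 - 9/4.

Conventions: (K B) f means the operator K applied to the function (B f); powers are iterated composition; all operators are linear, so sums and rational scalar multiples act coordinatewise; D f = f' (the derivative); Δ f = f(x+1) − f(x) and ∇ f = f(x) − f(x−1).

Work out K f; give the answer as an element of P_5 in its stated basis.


the result is g(x) = 32x^5 - 40x^4 + (160/3)x^3 - 40x^2 + 16x - 8/3

D f = 16x^5
∇ f = 16x^5 - 40x^4 + (160/3)x^3 - 40x^2 + 16x - 8/3
(D + ∇) f = 32x^5 - 40x^4 + (160/3)x^3 - 40x^2 + 16x - 8/3


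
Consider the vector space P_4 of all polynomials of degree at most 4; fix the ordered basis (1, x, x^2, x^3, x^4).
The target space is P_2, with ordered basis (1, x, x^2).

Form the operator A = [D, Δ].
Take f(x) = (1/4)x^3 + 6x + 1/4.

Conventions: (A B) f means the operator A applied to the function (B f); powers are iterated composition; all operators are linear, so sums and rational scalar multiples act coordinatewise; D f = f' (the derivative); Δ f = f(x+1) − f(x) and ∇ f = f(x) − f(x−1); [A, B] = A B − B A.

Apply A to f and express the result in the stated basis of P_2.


the result is g(x) = 0

Δ f = (3/4)x^2 + (3/4)x + 25/4
D Δ f = (3/2)x + 3/4
D f = (3/4)x^2 + 6
Δ D f = (3/2)x + 3/4
[D, Δ] f = 0


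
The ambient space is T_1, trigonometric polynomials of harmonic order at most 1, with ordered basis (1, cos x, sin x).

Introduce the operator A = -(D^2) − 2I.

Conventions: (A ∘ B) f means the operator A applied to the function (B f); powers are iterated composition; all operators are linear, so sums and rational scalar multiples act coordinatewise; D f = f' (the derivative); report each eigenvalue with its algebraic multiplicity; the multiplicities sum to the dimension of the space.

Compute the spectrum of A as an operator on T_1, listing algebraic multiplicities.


image of 1: -2
image of cos x: -cos x
image of sin x: -sin x
the matrix is diagonal; its diagonal is (-2, -1, -1)
for a triangular matrix the eigenvalues are the diagonal entries, with algebraic multiplicity their repetition count

λ = -2 (multiplicity 1), λ = -1 (multiplicity 2)


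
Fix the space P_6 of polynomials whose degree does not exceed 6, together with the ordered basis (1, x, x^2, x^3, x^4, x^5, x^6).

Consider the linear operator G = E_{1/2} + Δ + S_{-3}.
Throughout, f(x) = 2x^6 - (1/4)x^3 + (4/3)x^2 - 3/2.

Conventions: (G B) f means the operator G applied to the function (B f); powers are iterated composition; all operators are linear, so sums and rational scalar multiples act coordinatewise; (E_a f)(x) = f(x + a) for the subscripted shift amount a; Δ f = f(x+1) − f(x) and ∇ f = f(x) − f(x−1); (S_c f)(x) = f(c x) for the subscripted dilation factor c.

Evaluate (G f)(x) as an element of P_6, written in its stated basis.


E_{1/2} f = 2x^6 + 6x^5 + (15/2)x^4 + (19/4)x^3 + (17/6)x^2 + (73/48)x - 7/6
Δ f = 12x^5 + 30x^4 + 40x^3 + (117/4)x^2 + (167/12)x + 37/12
S_{-3} f = 1458x^6 + (27/4)x^3 + 12x^2 - 3/2
(E_{1/2} + Δ + S_{-3}) f = 1460x^6 + 18x^5 + (75/2)x^4 + (103/2)x^3 + (529/12)x^2 + (247/16)x + 5/12

the result is g(x) = 1460x^6 + 18x^5 + (75/2)x^4 + (103/2)x^3 + (529/12)x^2 + (247/16)x + 5/12


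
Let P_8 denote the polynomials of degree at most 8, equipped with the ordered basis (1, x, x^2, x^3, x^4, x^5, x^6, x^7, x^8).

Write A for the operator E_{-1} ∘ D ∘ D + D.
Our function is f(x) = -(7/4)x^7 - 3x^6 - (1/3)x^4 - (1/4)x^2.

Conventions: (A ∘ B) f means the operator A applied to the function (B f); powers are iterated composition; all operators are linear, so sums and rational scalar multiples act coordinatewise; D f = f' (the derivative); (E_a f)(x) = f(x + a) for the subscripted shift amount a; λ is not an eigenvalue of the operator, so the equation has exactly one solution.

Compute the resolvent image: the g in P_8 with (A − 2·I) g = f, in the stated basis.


write g with unknown coordinates in the stated basis and equate coefficients in (A − 2·I) g = f
solving from the highest basis element down gives g = (7/8)x^7 + (73/16)x^6 + (513/16)x^5 + (5461/96)x^4 + (16531/48)x^3 + (3937/32)x^2 + (40115/32)x - 13607/64
check: A g = (49/8)x^6 + (513/8)x^5 + (1815/16)x^4 + (16531/24)x^3 + (3933/16)x^2 + (40115/16)x - 13607/32
so A g − 2·g = -(7/4)x^7 - 3x^6 - (1/3)x^4 - (1/4)x^2 = f ✓

the result is g(x) = (7/8)x^7 + (73/16)x^6 + (513/16)x^5 + (5461/96)x^4 + (16531/48)x^3 + (3937/32)x^2 + (40115/32)x - 13607/64


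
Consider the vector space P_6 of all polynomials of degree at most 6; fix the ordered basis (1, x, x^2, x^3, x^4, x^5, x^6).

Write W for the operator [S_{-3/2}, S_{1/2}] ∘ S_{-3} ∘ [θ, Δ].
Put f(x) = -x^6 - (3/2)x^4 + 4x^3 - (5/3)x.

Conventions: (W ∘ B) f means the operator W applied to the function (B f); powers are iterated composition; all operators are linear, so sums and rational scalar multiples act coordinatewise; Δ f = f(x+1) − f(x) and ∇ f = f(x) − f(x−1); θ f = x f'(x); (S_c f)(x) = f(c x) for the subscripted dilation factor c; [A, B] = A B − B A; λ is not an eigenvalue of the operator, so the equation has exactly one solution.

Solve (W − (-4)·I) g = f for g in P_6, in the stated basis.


g(x) = -(1/4)x^6 - (3/8)x^4 + x^3 - (5/12)x

write g with unknown coordinates in the stated basis and equate coefficients in (W − (-4)·I) g = f
solving from the highest basis element down gives g = -(1/4)x^6 - (3/8)x^4 + x^3 - (5/12)x
check: W g = 0
so W g − (-4)·g = -x^6 - (3/2)x^4 + 4x^3 - (5/3)x = f ✓


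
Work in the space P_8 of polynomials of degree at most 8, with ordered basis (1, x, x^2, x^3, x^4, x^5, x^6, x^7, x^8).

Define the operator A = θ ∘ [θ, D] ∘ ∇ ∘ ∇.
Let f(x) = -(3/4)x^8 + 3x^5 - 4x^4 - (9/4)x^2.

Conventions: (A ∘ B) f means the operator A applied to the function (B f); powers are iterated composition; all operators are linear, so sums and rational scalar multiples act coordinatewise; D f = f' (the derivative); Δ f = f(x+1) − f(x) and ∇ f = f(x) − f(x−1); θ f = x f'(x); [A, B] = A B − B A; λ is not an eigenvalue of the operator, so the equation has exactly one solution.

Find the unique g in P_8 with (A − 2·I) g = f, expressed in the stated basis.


g(x) = (3/8)x^8 - (633/2)x^5 + 1262x^4 - 2205x^3 + (167049/8)x^2 - 34785x

write g with unknown coordinates in the stated basis and equate coefficients in (A − 2·I) g = f
solving from the highest basis element down gives g = (3/8)x^8 - (633/2)x^5 + 1262x^4 - 2205x^3 + (167049/8)x^2 - 34785x
check: A g = -630x^5 + 2520x^4 - 4410x^3 + 41760x^2 - 69570x
so A g − 2·g = -(3/4)x^8 + 3x^5 - 4x^4 - (9/4)x^2 = f ✓


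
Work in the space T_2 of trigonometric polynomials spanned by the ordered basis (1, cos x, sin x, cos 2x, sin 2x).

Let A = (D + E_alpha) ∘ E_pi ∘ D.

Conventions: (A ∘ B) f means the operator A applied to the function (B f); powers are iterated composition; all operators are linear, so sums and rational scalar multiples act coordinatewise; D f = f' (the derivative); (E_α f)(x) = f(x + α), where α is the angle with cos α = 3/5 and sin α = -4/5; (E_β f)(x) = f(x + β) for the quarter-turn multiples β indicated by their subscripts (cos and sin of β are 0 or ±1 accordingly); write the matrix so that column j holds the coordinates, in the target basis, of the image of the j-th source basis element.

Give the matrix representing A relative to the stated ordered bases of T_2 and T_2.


the matrix is [[0, 0, 0, 0, 0]; [0, 1/5, -3/5, 0, 0]; [0, 3/5, 1/5, 0, 0]; [0, 0, 0, -52/25, -14/25]; [0, 0, 0, 14/25, -52/25]] (rows listed top to bottom)

image of 1: 0
image of cos x: (1/5)cos x + (3/5)sin x
image of sin x: -(3/5)cos x + (1/5)sin x
image of cos 2x: -(52/25)cos 2x + (14/25)sin 2x
image of sin 2x: -(14/25)cos 2x - (52/25)sin 2x
each image's coordinates form column j of the matrix


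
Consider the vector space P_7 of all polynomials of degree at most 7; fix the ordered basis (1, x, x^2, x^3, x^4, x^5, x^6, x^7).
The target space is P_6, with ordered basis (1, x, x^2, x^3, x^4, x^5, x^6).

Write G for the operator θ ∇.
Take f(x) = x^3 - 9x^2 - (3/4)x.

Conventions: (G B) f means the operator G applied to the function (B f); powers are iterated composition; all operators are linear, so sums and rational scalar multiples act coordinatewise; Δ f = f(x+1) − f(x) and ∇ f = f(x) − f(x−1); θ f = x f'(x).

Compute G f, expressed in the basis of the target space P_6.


∇ f = 3x^2 - 21x + 37/4
θ ∇ f = 6x^2 - 21x

the result is g(x) = 6x^2 - 21x


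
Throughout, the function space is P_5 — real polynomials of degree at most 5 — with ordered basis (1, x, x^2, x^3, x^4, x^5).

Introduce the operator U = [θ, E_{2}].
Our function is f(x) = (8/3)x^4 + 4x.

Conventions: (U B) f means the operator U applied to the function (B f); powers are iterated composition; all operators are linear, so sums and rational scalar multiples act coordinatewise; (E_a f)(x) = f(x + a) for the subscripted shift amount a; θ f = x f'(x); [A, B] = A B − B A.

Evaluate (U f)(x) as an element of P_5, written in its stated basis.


the result is g(x) = -(64/3)x^3 - 128x^2 - 256x - 536/3

E_{2} f = (8/3)x^4 + (64/3)x^3 + 64x^2 + (268/3)x + 152/3
θ E_{2} f = (32/3)x^4 + 64x^3 + 128x^2 + (268/3)x
θ f = (32/3)x^4 + 4x
E_{2} θ f = (32/3)x^4 + (256/3)x^3 + 256x^2 + (1036/3)x + 536/3
[θ, E_{2}] f = -(64/3)x^3 - 128x^2 - 256x - 536/3


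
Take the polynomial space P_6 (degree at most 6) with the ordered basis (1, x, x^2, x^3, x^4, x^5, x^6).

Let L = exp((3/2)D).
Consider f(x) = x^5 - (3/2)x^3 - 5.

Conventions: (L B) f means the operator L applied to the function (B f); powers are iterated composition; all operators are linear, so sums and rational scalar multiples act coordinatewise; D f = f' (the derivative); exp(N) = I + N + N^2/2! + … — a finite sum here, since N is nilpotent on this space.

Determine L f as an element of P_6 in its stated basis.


order-1 term: (15/2)x^4 - (27/4)x^2
order-2 term: (45/2)x^3 - (81/8)x
order-3 term: (135/4)x^2 - 81/16
order-4 term: (405/16)x
order-5 term: 243/32
the series for exp((3/2)D) f terminates at order 5
exp((3/2)D) f = x^5 + (15/2)x^4 + 21x^3 + 27x^2 + (243/16)x - 79/32

the result is g(x) = x^5 + (15/2)x^4 + 21x^3 + 27x^2 + (243/16)x - 79/32


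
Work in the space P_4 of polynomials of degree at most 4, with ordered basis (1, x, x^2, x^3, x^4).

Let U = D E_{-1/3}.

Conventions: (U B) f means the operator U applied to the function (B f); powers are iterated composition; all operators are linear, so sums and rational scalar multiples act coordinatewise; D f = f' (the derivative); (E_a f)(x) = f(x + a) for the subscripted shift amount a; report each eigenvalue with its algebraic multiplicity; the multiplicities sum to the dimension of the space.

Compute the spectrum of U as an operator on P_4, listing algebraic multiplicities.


image of 1: 0
image of x: 1
image of x^2: 2x - 2/3
image of x^3: 3x^2 - 2x + 1/3
image of x^4: 4x^3 - 4x^2 + (4/3)x - 4/27
the matrix is upper triangular; its diagonal is (0, 0, 0, 0, 0)
for a triangular matrix the eigenvalues are the diagonal entries, with algebraic multiplicity their repetition count

λ = 0 (multiplicity 5)


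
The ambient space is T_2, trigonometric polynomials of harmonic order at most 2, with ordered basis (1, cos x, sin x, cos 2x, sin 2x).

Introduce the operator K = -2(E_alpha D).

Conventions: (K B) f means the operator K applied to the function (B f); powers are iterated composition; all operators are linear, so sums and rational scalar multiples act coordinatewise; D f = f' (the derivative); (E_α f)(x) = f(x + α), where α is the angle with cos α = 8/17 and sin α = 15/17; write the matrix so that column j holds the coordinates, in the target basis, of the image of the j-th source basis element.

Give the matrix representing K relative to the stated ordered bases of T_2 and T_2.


the matrix is [[0, 0, 0, 0, 0]; [0, 30/17, -16/17, 0, 0]; [0, 16/17, 30/17, 0, 0]; [0, 0, 0, 960/289, 644/289]; [0, 0, 0, -644/289, 960/289]] (rows listed top to bottom)

image of 1: 0
image of cos x: (30/17)cos x + (16/17)sin x
image of sin x: -(16/17)cos x + (30/17)sin x
image of cos 2x: (960/289)cos 2x - (644/289)sin 2x
image of sin 2x: (644/289)cos 2x + (960/289)sin 2x
each image's coordinates form column j of the matrix


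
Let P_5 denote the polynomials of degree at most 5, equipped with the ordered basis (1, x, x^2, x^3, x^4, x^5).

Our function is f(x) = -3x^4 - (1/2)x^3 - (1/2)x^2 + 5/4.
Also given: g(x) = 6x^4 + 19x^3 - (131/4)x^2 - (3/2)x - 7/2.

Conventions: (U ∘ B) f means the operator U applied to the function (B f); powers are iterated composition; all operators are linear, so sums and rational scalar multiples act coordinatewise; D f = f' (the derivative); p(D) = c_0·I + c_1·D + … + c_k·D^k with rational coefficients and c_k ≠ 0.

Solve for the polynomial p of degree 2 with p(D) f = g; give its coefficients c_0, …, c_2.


D^0 f = -3x^4 - (1/2)x^3 - (1/2)x^2 + 5/4
D^1 f = -12x^3 - (3/2)x^2 - x
D^2 f = -36x^2 - 3x - 1
matching coefficients of g against c_0 f + c_1 Df + … from the top degree down determines the c_i
solution: c_0 = -2, c_1 = -3/2, c_2 = 1

c_0 = -2, c_1 = -3/2, c_2 = 1


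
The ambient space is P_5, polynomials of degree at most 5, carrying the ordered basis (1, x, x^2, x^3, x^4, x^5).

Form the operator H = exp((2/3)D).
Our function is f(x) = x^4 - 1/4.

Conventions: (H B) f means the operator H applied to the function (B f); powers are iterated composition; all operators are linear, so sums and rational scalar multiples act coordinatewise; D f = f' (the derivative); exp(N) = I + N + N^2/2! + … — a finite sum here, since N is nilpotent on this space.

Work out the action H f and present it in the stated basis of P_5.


the result is g(x) = x^4 + (8/3)x^3 + (8/3)x^2 + (32/27)x - 17/324

order-1 term: (8/3)x^3
order-2 term: (8/3)x^2
order-3 term: (32/27)x
order-4 term: 16/81
the series for exp((2/3)D) f terminates at order 4
exp((2/3)D) f = x^4 + (8/3)x^3 + (8/3)x^2 + (32/27)x - 17/324


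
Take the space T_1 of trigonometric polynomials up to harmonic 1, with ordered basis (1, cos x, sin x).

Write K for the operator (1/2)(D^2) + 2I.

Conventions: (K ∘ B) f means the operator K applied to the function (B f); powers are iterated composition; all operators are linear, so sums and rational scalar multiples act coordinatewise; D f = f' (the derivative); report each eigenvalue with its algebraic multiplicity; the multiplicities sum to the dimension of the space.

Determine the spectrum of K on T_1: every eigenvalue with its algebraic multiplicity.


image of 1: 2
image of cos x: (3/2)cos x
image of sin x: (3/2)sin x
the matrix is diagonal; its diagonal is (2, 3/2, 3/2)
for a triangular matrix the eigenvalues are the diagonal entries, with algebraic multiplicity their repetition count

λ = 3/2 (multiplicity 2), λ = 2 (multiplicity 1)


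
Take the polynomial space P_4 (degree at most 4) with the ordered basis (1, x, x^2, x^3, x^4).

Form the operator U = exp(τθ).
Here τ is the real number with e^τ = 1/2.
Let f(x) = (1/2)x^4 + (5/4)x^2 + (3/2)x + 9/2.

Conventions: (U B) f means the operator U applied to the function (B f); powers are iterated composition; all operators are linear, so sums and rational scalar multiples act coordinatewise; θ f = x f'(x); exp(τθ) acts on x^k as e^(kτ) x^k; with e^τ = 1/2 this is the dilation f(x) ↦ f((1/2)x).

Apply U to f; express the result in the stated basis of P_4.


the image equals g(x) = (1/32)x^4 + (5/16)x^2 + (3/4)x + 9/2

exp(τθ) x^k = e^(kτ) x^k; with e^τ = 1/2 this sends x^k to (1/2)^k x^k
x ↦ 1/2 x
x^2 ↦ 1/4 x^2
x^4 ↦ 1/16 x^4
applying this coordinatewise to f: exp(τθ) f = (1/32)x^4 + (5/16)x^2 + (3/4)x + 9/2


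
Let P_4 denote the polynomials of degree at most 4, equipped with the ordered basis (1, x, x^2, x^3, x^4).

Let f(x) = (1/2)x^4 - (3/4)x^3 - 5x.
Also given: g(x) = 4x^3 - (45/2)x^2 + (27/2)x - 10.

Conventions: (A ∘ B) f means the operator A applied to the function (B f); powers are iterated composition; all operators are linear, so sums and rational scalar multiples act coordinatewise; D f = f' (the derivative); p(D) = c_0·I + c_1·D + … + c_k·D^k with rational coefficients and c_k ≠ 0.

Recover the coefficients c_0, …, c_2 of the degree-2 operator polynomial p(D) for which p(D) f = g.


D^0 f = (1/2)x^4 - (3/4)x^3 - 5x
D^1 f = 2x^3 - (9/4)x^2 - 5
D^2 f = 6x^2 - (9/2)x
matching coefficients of g against c_0 f + c_1 Df + … from the top degree down determines the c_i
solution: c_0 = 0, c_1 = 2, c_2 = -3

c_0 = 0, c_1 = 2, c_2 = -3


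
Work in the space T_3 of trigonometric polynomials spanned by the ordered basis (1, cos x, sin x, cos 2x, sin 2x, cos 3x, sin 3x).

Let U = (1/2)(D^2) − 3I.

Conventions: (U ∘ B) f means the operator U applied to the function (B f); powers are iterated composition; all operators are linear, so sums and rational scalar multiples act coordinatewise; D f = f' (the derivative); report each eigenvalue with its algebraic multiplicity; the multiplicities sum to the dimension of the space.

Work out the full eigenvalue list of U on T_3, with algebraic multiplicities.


image of 1: -3
image of cos x: -(7/2)cos x
image of sin x: -(7/2)sin x
image of cos 2x: -5cos 2x
image of sin 2x: -5sin 2x
image of cos 3x: -(15/2)cos 3x
image of sin 3x: -(15/2)sin 3x
the matrix is diagonal; its diagonal is (-3, -7/2, -7/2, -5, -5, -15/2, -15/2)
for a triangular matrix the eigenvalues are the diagonal entries, with algebraic multiplicity their repetition count

λ = -15/2 (multiplicity 2), λ = -5 (multiplicity 2), λ = -7/2 (multiplicity 2), λ = -3 (multiplicity 1)


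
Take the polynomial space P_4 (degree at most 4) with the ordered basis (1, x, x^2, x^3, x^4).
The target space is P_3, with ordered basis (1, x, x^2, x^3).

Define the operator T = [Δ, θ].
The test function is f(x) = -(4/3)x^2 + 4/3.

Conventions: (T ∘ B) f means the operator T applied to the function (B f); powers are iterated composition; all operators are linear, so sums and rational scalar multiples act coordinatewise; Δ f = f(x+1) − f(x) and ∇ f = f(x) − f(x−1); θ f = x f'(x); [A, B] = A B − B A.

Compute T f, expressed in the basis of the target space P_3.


θ f = -(8/3)x^2
Δ θ f = -(16/3)x - 8/3
Δ f = -(8/3)x - 4/3
θ Δ f = -(8/3)x
[Δ, θ] f = -(8/3)x - 8/3

the result is g(x) = -(8/3)x - 8/3


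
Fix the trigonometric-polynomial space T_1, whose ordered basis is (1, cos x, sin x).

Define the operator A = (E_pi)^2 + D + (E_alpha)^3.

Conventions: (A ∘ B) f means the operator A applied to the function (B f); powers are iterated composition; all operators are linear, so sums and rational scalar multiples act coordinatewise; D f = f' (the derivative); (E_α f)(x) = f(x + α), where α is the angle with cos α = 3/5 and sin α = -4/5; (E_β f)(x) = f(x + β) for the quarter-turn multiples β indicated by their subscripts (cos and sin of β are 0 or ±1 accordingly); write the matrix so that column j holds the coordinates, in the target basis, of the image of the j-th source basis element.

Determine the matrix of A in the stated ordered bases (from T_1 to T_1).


image of 1: 2
image of cos x: (8/125)cos x - (81/125)sin x
image of sin x: (81/125)cos x + (8/125)sin x
each image's coordinates form column j of the matrix

the matrix is [[2, 0, 0]; [0, 8/125, 81/125]; [0, -81/125, 8/125]] (rows listed top to bottom)


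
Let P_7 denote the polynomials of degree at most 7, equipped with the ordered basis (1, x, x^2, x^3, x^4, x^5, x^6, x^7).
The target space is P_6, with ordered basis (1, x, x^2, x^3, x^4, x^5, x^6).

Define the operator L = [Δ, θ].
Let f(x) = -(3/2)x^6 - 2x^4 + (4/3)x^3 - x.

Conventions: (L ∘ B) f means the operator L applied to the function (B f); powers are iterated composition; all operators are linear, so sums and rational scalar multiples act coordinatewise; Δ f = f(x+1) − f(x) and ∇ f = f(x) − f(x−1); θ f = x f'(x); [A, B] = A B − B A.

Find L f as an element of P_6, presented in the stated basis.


g(x) = -9x^5 - 45x^4 - 98x^3 - 110x^2 - 61x - 14

θ f = -9x^6 - 8x^4 + 4x^3 - x
Δ θ f = -54x^5 - 135x^4 - 212x^3 - 171x^2 - 74x - 14
Δ f = -9x^5 - (45/2)x^4 - 38x^3 - (61/2)x^2 - 13x - 19/6
θ Δ f = -45x^5 - 90x^4 - 114x^3 - 61x^2 - 13x
[Δ, θ] f = -9x^5 - 45x^4 - 98x^3 - 110x^2 - 61x - 14


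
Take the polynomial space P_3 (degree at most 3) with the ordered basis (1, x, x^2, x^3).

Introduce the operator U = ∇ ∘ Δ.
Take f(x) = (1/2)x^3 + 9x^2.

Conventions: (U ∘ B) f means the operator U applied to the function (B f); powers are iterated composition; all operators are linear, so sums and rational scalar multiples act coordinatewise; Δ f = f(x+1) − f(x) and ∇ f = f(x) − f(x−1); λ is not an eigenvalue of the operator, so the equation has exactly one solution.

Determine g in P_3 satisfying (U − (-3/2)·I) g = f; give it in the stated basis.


the image equals g(x) = (1/3)x^3 + 6x^2 - (4/3)x - 8

write g with unknown coordinates in the stated basis and equate coefficients in (U − (-3/2)·I) g = f
solving from the highest basis element down gives g = (1/3)x^3 + 6x^2 - (4/3)x - 8
check: U g = 2x + 12
so U g − (-3/2)·g = (1/2)x^3 + 9x^2 = f ✓


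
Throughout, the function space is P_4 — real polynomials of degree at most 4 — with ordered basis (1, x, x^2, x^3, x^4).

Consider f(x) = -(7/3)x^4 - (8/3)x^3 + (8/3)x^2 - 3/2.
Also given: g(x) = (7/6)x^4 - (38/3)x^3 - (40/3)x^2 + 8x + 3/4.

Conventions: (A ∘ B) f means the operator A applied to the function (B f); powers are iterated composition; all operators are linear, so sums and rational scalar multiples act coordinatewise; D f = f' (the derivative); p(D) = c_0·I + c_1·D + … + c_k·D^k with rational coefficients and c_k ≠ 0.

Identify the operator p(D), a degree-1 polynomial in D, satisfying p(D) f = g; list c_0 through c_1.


p(D) = -(1/2)·I + (3/2)·D, i.e. c_0 = -1/2, c_1 = 3/2

D^0 f = -(7/3)x^4 - (8/3)x^3 + (8/3)x^2 - 3/2
D^1 f = -(28/3)x^3 - 8x^2 + (16/3)x
matching coefficients of g against c_0 f + c_1 Df + … from the top degree down determines the c_i
solution: c_0 = -1/2, c_1 = 3/2


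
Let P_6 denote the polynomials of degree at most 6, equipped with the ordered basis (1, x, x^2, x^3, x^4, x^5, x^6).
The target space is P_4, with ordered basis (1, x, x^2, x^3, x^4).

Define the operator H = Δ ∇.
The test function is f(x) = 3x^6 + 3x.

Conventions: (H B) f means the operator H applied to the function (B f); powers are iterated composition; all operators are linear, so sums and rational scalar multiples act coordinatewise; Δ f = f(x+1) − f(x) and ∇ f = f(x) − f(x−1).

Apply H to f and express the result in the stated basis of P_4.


∇ f = 18x^5 - 45x^4 + 60x^3 - 45x^2 + 18x
Δ ∇ f = 90x^4 + 90x^2 + 6

g(x) = 90x^4 + 90x^2 + 6


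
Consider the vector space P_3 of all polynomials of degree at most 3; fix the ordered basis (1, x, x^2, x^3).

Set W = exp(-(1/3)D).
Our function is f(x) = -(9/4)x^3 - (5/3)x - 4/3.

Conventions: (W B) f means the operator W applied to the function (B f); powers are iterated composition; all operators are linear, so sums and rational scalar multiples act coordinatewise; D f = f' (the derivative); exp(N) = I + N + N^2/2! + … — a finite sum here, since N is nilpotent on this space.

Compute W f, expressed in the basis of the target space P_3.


order-1 term: (9/4)x^2 + 5/9
order-2 term: -(3/4)x
order-3 term: 1/12
the series for exp(-(1/3)D) f terminates at order 3
exp(-(1/3)D) f = -(9/4)x^3 + (9/4)x^2 - (29/12)x - 25/36

g(x) = -(9/4)x^3 + (9/4)x^2 - (29/12)x - 25/36


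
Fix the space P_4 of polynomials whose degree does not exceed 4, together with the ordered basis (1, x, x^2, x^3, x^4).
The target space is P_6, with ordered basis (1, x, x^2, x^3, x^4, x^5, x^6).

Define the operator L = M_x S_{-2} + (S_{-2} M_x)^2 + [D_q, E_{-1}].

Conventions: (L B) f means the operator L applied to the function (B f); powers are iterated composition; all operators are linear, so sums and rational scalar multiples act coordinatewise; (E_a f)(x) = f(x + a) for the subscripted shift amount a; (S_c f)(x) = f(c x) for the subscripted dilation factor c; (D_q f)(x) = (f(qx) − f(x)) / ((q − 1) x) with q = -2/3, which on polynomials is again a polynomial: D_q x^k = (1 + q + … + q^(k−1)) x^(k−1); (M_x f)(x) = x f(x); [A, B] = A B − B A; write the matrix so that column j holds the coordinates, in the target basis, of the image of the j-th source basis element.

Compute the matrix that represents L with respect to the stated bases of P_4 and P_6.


the matrix is [[0, 0, -5/3, 20/9, -95/27]; [1, 0, 0, 5/9, 5/9]; [-8, -2, 0, 0, -5/3]; [0, -32, 4, 0, 0]; [0, 0, -128, -8, 0]; [0, 0, 0, -512, 16]; [0, 0, 0, 0, -2048]] (rows listed top to bottom)

image of 1: -8x^2 + x
image of x: -32x^3 - 2x^2
image of x^2: -128x^4 + 4x^3 - 5/3
image of x^3: -512x^5 - 8x^4 + (5/9)x + 20/9
image of x^4: -2048x^6 + 16x^5 - (5/3)x^2 + (5/9)x - 95/27
each image's coordinates form column j of the matrix


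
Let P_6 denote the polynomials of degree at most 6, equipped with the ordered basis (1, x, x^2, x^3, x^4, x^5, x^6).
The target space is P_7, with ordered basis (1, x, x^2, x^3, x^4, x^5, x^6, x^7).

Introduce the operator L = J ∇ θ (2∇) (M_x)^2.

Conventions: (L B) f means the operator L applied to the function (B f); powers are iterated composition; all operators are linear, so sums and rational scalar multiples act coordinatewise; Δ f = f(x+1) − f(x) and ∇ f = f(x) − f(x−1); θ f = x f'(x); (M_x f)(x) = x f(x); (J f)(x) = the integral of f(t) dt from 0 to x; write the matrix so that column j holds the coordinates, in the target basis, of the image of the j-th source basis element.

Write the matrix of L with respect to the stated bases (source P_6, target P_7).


image of 1: 4x
image of x: 12x^2 - 18x
image of x^2: 24x^3 - 60x^2 + 56x
image of x^3: 40x^4 - 140x^3 + 210x^2 - 150x
image of x^4: 60x^5 - 270x^4 + 560x^3 - 630x^2 + 372x
image of x^5: 84x^6 - 462x^5 + 1225x^4 - 1890x^3 + 1736x^2 - 882x
image of x^6: 112x^7 - 728x^6 + 2352x^5 - 4620x^4 + (17360/3)x^3 - 4536x^2 + 2032x
each image's coordinates form column j of the matrix

the matrix is [[0, 0, 0, 0, 0, 0, 0]; [4, -18, 56, -150, 372, -882, 2032]; [0, 12, -60, 210, -630, 1736, -4536]; [0, 0, 24, -140, 560, -1890, 17360/3]; [0, 0, 0, 40, -270, 1225, -4620]; [0, 0, 0, 0, 60, -462, 2352]; [0, 0, 0, 0, 0, 84, -728]; [0, 0, 0, 0, 0, 0, 112]] (rows listed top to bottom)
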